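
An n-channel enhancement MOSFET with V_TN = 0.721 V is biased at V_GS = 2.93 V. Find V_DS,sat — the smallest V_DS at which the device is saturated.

The boundary between triode and saturation is V_DS = V_GS − V_TN = V_ov.
V_ov = 2.93 − 0.721 = 2.21 V.

V_DS,sat = 2.21 V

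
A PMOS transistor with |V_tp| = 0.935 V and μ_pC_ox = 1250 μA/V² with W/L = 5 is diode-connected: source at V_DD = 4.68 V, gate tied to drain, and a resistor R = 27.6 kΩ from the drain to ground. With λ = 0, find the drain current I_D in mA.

With gate tied to drain, V_SG = V_SD ≥ V_SG − |V_tp|, so the device is in saturation.
k_p = μ_pC_ox · (W/L) = 6.25 mA/V².
KCL at the drain: ½ k_p (V_SG − |V_tp|)² = (V_DD − V_SG)/R.
Let x = V_SG − 0.935. Then 86.2 x² + x − 3.745 = 0, giving x = 0.203 V (positive root), so V_SG = 1.14 V.
I_D = (V_DD − V_SG)/R = (4.68 − 1.14) / 27.6 = 0.128 mA.

I_D = 0.128 mA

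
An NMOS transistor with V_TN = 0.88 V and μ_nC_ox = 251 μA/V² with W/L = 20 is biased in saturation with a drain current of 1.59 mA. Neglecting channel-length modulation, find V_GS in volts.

V_GS = 1.68 V

k_n = μ_nC_ox · (W/L) = 5.02 mA/V².
In saturation I_D = ½ k_n (V_GS − V_TN)², so V_GS − V_TN = √(2 I_D / k_n) = √(2 × 1.59 / 5.02) = 0.796 V.
V_GS = 0.88 + 0.796 = 1.68 V.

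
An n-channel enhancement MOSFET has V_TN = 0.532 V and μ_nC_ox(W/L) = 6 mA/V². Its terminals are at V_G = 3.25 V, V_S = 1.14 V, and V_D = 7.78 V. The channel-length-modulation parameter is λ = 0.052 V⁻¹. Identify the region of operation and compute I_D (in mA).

V_GS = V_G − V_S = 3.25 − 1.14 = 2.11 V; V_DS = V_D − V_S = 7.78 − 1.14 = 6.64 V.
V_ov = V_GS − V_TN = 2.11 − 0.532 = 1.58 V.
Since V_DS = 6.64 V ≥ V_ov = 1.58 V, the device is in saturation.
I_D = ½ k_n V_ov² (1 + λ V_DS) = 0.5 × 6 × 1.58² × (1 + 0.052 × 6.64) = 10 mA.

Saturation; I_D = 10.0 mA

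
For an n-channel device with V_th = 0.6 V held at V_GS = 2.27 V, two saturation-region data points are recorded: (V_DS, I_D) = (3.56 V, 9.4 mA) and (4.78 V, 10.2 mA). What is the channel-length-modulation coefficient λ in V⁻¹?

With V_GS fixed, I_D ∝ (1 + λ V_DS) in saturation, so I_D2/I_D1 = (1 + λ V_DS2)/(1 + λ V_DS1).
10.2/9.4 = 1.085 = (1 + 4.78 λ)/(1 + 3.56 λ).
Solving: λ (I_D1 V_DS2 − I_D2 V_DS1) = I_D2 − I_D1, so λ = (10.2 − 9.4) / (9.4 × 4.78 − 10.2 × 3.56) = 0.8 / 8.62 = 0.0928 V⁻¹.

λ = 0.0928 V⁻¹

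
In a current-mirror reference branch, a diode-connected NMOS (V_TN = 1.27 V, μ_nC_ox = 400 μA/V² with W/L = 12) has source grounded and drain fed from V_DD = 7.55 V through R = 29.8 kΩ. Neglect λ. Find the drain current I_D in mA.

I_D = 0.201 mA

With gate tied to drain, V_GS = V_DS ≥ V_GS − V_TN, so the device is in saturation.
k_n = μ_nC_ox · (W/L) = 4.8 mA/V².
KCL at the drain: ½ k_n (V_GS − V_TN)² = (V_DD − V_GS)/R.
Let x = V_GS − 1.27. Then 71.5 x² + x − 6.28 = 0, giving x = 0.289 V (positive root), so V_GS = 1.56 V.
I_D = (V_DD − V_GS)/R = (7.55 − 1.56) / 29.8 = 0.201 mA.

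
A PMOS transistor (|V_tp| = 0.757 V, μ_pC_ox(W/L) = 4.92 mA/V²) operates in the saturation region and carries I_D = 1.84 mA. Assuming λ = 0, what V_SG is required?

V_SG = 1.62 V

In saturation I_D = ½ k_p (V_SG − |V_tp|)², so V_SG − |V_tp| = √(2 I_D / k_p) = √(2 × 1.84 / 4.92) = 0.865 V.
V_SG = 0.757 + 0.865 = 1.62 V.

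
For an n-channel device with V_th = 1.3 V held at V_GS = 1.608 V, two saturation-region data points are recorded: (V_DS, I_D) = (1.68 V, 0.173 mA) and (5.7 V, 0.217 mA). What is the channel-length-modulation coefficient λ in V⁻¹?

With V_GS fixed, I_D ∝ (1 + λ V_DS) in saturation, so I_D2/I_D1 = (1 + λ V_DS2)/(1 + λ V_DS1).
0.217/0.173 = 1.254 = (1 + 5.7 λ)/(1 + 1.68 λ).
Solving: λ (I_D1 V_DS2 − I_D2 V_DS1) = I_D2 − I_D1, so λ = (0.217 − 0.173) / (0.173 × 5.7 − 0.217 × 1.68) = 0.044 / 0.622 = 0.0708 V⁻¹.

λ = 0.0708 V⁻¹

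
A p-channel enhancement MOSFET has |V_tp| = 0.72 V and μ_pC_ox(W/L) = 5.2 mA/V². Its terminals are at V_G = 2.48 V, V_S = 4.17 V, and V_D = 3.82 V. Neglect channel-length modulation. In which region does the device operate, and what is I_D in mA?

Triode; I_D = 1.45 mA

V_SG = V_S − V_G = 4.17 − 2.48 = 1.69 V; V_SD = V_S − V_D = 4.17 − 3.82 = 0.35 V.
V_ov = V_SG − |V_tp| = 1.69 − 0.72 = 0.97 V.
Since V_SD = 0.35 V < V_ov = 0.97 V, the device is in the triode region.
I_D = k_p [V_ov · V_SD − ½ V_SD²] = 5.2 × [0.97 × 0.35 − 0.5 × 0.35²] = 1.45 mA.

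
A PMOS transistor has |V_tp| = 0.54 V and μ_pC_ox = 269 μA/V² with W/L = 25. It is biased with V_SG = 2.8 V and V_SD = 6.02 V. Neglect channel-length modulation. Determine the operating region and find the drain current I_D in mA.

k_p = μ_pC_ox · (W/L) = 6.725 mA/V².
V_ov = V_SG − |V_tp| = 2.8 − 0.54 = 2.26 V.
Since V_SD = 6.02 V ≥ V_ov = 2.26 V, the device is in saturation.
I_D = ½ k_p V_ov² = 0.5 × 6.725 × 2.26² = 17.2 mA.

Saturation; I_D = 17.2 mA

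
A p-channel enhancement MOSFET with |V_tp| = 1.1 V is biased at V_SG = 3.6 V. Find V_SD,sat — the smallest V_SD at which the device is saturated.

V_SD,sat = 2.50 V

The boundary between triode and saturation is V_SD = V_SG − |V_tp| = V_ov.
V_ov = 3.6 − 1.1 = 2.5 V.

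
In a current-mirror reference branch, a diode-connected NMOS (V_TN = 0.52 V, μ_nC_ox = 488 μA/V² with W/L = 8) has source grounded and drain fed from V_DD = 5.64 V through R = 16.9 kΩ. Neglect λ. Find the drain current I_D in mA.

With gate tied to drain, V_GS = V_DS ≥ V_GS − V_TN, so the device is in saturation.
k_n = μ_nC_ox · (W/L) = 3.904 mA/V².
KCL at the drain: ½ k_n (V_GS − V_TN)² = (V_DD − V_GS)/R.
Let x = V_GS − 0.52. Then 33 x² + x − 5.12 = 0, giving x = 0.379 V (positive root), so V_GS = 0.899 V.
I_D = (V_DD − V_GS)/R = (5.64 − 0.899) / 16.9 = 0.281 mA.

I_D = 0.281 mA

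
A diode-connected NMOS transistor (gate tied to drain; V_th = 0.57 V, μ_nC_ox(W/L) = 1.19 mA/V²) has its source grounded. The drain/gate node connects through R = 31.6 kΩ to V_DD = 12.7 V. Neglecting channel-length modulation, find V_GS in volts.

V_GS = 1.35 V

With gate tied to drain, V_GS = V_DS ≥ V_GS − V_th, so the device is in saturation.
KCL at the drain: ½ k_n (V_GS − V_th)² = (V_DD − V_GS)/R.
Let x = V_GS − 0.57. Then 18.8 x² + x − 12.13 = 0, giving x = 0.777 V (positive root), so V_GS = 1.35 V.
I_D = (V_DD − V_GS)/R = (12.7 − 1.35) / 31.6 = 0.359 mA.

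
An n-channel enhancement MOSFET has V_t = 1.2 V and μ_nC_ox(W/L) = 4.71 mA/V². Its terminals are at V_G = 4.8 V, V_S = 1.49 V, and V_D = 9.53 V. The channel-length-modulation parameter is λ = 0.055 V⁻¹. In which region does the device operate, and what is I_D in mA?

Saturation; I_D = 15.1 mA

V_GS = V_G − V_S = 4.8 − 1.49 = 3.31 V; V_DS = V_D − V_S = 9.53 − 1.49 = 8.04 V.
V_ov = V_GS − V_t = 3.31 − 1.2 = 2.11 V.
Since V_DS = 8.04 V ≥ V_ov = 2.11 V, the device is in saturation.
I_D = ½ k_n V_ov² (1 + λ V_DS) = 0.5 × 4.71 × 2.11² × (1 + 0.055 × 8.04) = 15.1 mA.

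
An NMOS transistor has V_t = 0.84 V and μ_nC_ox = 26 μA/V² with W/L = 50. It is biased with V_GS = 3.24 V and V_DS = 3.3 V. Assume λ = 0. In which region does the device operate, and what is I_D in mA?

Saturation; I_D = 3.74 mA

k_n = μ_nC_ox · (W/L) = 1.3 mA/V².
V_ov = V_GS − V_t = 3.24 − 0.84 = 2.4 V.
Since V_DS = 3.3 V ≥ V_ov = 2.4 V, the device is in saturation.
I_D = ½ k_n V_ov² = 0.5 × 1.3 × 2.4² = 3.74 mA.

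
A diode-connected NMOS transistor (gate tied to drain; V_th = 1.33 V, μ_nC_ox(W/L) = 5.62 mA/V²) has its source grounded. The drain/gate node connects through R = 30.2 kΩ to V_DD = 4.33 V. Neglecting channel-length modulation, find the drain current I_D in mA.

I_D = 0.0933 mA

With gate tied to drain, V_GS = V_DS ≥ V_GS − V_th, so the device is in saturation.
KCL at the drain: ½ k_n (V_GS − V_th)² = (V_DD − V_GS)/R.
Let x = V_GS − 1.33. Then 84.9 x² + x − 3 = 0, giving x = 0.182 V (positive root), so V_GS = 1.51 V.
I_D = (V_DD − V_GS)/R = (4.33 − 1.51) / 30.2 = 0.0933 mA.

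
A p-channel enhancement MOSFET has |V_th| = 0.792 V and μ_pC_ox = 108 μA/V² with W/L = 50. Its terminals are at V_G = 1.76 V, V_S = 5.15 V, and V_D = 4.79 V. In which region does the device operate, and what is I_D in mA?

V_SG = V_S − V_G = 5.15 − 1.76 = 3.39 V; V_SD = V_S − V_D = 5.15 − 4.79 = 0.36 V.
k_p = μ_pC_ox · (W/L) = 5.4 mA/V².
V_ov = V_SG − |V_th| = 3.39 − 0.792 = 2.6 V.
Since V_SD = 0.36 V < V_ov = 2.6 V, the device is in the triode region.
I_D = k_p [V_ov · V_SD − ½ V_SD²] = 5.4 × [2.6 × 0.36 − 0.5 × 0.36²] = 4.7 mA.

Triode; I_D = 4.70 mA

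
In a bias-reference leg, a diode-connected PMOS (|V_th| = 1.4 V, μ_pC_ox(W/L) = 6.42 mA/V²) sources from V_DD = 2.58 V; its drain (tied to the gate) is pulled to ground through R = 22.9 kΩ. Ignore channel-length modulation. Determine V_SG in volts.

With gate tied to drain, V_SG = V_SD ≥ V_SG − |V_th|, so the device is in saturation.
KCL at the drain: ½ k_p (V_SG − |V_th|)² = (V_DD − V_SG)/R.
Let x = V_SG − 1.4. Then 73.5 x² + x − 1.18 = 0, giving x = 0.12 V (positive root), so V_SG = 1.52 V.
I_D = (V_DD − V_SG)/R = (2.58 − 1.52) / 22.9 = 0.0463 mA.

V_SG = 1.52 V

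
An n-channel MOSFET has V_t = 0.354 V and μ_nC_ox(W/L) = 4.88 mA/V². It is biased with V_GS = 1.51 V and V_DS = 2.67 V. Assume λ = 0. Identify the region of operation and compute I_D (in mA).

V_ov = V_GS − V_t = 1.51 − 0.354 = 1.16 V.
Since V_DS = 2.67 V ≥ V_ov = 1.16 V, the device is in saturation.
I_D = ½ k_n V_ov² = 0.5 × 4.88 × 1.16² = 3.26 mA.

Saturation; I_D = 3.26 mA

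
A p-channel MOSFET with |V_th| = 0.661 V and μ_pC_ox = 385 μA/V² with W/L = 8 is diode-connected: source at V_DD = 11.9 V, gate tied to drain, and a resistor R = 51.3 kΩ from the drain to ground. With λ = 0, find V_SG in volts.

V_SG = 1.03 V

With gate tied to drain, V_SG = V_SD ≥ V_SG − |V_th|, so the device is in saturation.
k_p = μ_pC_ox · (W/L) = 3.08 mA/V².
KCL at the drain: ½ k_p (V_SG − |V_th|)² = (V_DD − V_SG)/R.
Let x = V_SG − 0.661. Then 79 x² + x − 11.24 = 0, giving x = 0.371 V (positive root), so V_SG = 1.03 V.
I_D = (V_DD − V_SG)/R = (11.9 − 1.03) / 51.3 = 0.212 mA.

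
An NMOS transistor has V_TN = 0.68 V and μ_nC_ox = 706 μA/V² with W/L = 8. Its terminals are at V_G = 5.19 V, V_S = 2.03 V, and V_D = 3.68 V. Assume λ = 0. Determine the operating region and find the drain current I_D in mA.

V_GS = V_G − V_S = 5.19 − 2.03 = 3.16 V; V_DS = V_D − V_S = 3.68 − 2.03 = 1.65 V.
k_n = μ_nC_ox · (W/L) = 5.648 mA/V².
V_ov = V_GS − V_TN = 3.16 − 0.68 = 2.48 V.
Since V_DS = 1.65 V < V_ov = 2.48 V, the device is in the triode region.
I_D = k_n [V_ov · V_DS − ½ V_DS²] = 5.648 × [2.48 × 1.65 − 0.5 × 1.65²] = 15.4 mA.

Triode; I_D = 15.4 mA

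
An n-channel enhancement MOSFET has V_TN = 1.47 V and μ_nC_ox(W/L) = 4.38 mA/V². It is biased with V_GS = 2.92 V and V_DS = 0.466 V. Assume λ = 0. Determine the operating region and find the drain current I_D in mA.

Triode; I_D = 2.48 mA

V_ov = V_GS − V_TN = 2.92 − 1.47 = 1.45 V.
Since V_DS = 0.466 V < V_ov = 1.45 V, the device is in the triode region.
I_D = k_n [V_ov · V_DS − ½ V_DS²] = 4.38 × [1.45 × 0.466 − 0.5 × 0.466²] = 2.48 mA.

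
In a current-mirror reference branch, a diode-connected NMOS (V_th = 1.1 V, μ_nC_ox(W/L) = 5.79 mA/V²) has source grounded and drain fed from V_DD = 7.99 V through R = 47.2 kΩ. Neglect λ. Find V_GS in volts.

V_GS = 1.32 V

With gate tied to drain, V_GS = V_DS ≥ V_GS − V_th, so the device is in saturation.
KCL at the drain: ½ k_n (V_GS − V_th)² = (V_DD − V_GS)/R.
Let x = V_GS − 1.1. Then 137 x² + x − 6.89 = 0, giving x = 0.221 V (positive root), so V_GS = 1.32 V.
I_D = (V_DD − V_GS)/R = (7.99 − 1.32) / 47.2 = 0.141 mA.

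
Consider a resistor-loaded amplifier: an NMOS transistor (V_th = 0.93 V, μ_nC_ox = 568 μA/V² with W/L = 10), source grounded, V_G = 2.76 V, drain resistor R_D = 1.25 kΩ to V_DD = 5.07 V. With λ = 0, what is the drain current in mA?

V_GS = V_G = 2.76 V, so V_ov = 2.76 − 0.93 = 1.83 V.
k_n = μ_nC_ox · (W/L) = 5.68 mA/V².
Assume saturation: I_D = ½ k_n V_ov² = 0.5 × 5.68 × 1.83² = 9.51 mA, giving V_DS = V_DD − I_D R_D = 5.07 − 9.51 × 1.25 = -6.82 V.
But -6.82 V < V_ov = 1.83 V, so the device is actually in triode.
In triode I_D = k_n[V_ov V_DS − ½ V_DS²] and I_D = (V_DD − V_DS)/R_D. Equating: 3.55 V_DS² − 13.99 V_DS + 5.07 = 0, giving V_DS = 0.404 V (the root below V_ov).
I_D = (5.07 − 0.404) / 1.25 = 3.73 mA.

I_D = 3.73 mA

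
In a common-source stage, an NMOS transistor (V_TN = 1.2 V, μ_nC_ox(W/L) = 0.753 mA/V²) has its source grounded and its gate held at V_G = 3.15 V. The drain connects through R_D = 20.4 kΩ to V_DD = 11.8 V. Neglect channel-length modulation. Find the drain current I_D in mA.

I_D = 0.558 mA

V_GS = V_G = 3.15 V, so V_ov = 3.15 − 1.2 = 1.95 V.
Assume saturation: I_D = ½ k_n V_ov² = 0.5 × 0.753 × 1.95² = 1.43 mA, giving V_DS = V_DD − I_D R_D = 11.8 − 1.43 × 20.4 = -17.4 V.
But -17.4 V < V_ov = 1.95 V, so the device is actually in triode.
In triode I_D = k_n[V_ov V_DS − ½ V_DS²] and I_D = (V_DD − V_DS)/R_D. Equating: 7.68 V_DS² − 30.95 V_DS + 11.8 = 0, giving V_DS = 0.426 V (the root below V_ov).
I_D = (11.8 − 0.426) / 20.4 = 0.558 mA.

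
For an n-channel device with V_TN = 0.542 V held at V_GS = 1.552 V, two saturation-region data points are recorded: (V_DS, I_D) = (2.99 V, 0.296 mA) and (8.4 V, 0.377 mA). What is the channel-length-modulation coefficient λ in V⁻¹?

λ = 0.0596 V⁻¹

With V_GS fixed, I_D ∝ (1 + λ V_DS) in saturation, so I_D2/I_D1 = (1 + λ V_DS2)/(1 + λ V_DS1).
0.377/0.296 = 1.274 = (1 + 8.4 λ)/(1 + 2.99 λ).
Solving: λ (I_D1 V_DS2 − I_D2 V_DS1) = I_D2 − I_D1, so λ = (0.377 − 0.296) / (0.296 × 8.4 − 0.377 × 2.99) = 0.081 / 1.36 = 0.0596 V⁻¹.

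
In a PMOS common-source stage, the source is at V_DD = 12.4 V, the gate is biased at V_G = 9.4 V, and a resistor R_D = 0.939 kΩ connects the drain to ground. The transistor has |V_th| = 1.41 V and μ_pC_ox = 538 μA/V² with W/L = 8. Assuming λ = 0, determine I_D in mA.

V_SG = V_DD − V_G = 12.4 − 9.4 = 3 V, so V_ov = 3 − 1.41 = 1.59 V.
k_p = μ_pC_ox · (W/L) = 4.304 mA/V².
Assume saturation: I_D = ½ k_p V_ov² = 0.5 × 4.304 × 1.59² = 5.44 mA, giving V_SD = V_DD − I_D R_D = 12.4 − 5.44 × 0.939 = 7.29 V.
V_SD = 7.29 V ≥ V_ov = 1.59 V, confirming saturation.

I_D = 5.44 mA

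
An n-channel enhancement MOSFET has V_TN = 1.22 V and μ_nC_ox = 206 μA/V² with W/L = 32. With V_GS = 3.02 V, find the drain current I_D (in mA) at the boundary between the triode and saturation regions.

At the boundary V_DS = V_ov = V_GS − V_TN = 3.02 − 1.22 = 1.8 V.
k_n = μ_nC_ox · (W/L) = 6.592 mA/V².
I_D = ½ k_n V_ov² = 0.5 × 6.592 × 1.8² = 10.7 mA.

I_D = 10.7 mA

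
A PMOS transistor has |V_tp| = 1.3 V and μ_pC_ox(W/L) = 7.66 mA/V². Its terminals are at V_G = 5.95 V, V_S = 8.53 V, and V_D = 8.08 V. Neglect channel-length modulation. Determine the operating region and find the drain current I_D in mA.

Triode; I_D = 3.64 mA

V_SG = V_S − V_G = 8.53 − 5.95 = 2.58 V; V_SD = V_S − V_D = 8.53 − 8.08 = 0.45 V.
V_ov = V_SG − |V_tp| = 2.58 − 1.3 = 1.28 V.
Since V_SD = 0.45 V < V_ov = 1.28 V, the device is in the triode region.
I_D = k_p [V_ov · V_SD − ½ V_SD²] = 7.66 × [1.28 × 0.45 − 0.5 × 0.45²] = 3.64 mA.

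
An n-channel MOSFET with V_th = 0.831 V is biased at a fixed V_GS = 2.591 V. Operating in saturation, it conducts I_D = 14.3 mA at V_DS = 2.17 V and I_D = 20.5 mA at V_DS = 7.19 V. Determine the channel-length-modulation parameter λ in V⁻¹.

With V_GS fixed, I_D ∝ (1 + λ V_DS) in saturation, so I_D2/I_D1 = (1 + λ V_DS2)/(1 + λ V_DS1).
20.5/14.3 = 1.434 = (1 + 7.19 λ)/(1 + 2.17 λ).
Solving: λ (I_D1 V_DS2 − I_D2 V_DS1) = I_D2 − I_D1, so λ = (20.5 − 14.3) / (14.3 × 7.19 − 20.5 × 2.17) = 6.2 / 58.3 = 0.106 V⁻¹.

λ = 0.106 V⁻¹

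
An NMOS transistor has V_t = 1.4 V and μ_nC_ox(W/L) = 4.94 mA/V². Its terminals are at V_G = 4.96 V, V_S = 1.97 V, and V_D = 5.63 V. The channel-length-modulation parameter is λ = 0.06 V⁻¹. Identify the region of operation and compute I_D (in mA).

V_GS = V_G − V_S = 4.96 − 1.97 = 2.99 V; V_DS = V_D − V_S = 5.63 − 1.97 = 3.66 V.
V_ov = V_GS − V_t = 2.99 − 1.4 = 1.59 V.
Since V_DS = 3.66 V ≥ V_ov = 1.59 V, the device is in saturation.
I_D = ½ k_n V_ov² (1 + λ V_DS) = 0.5 × 4.94 × 1.59² × (1 + 0.06 × 3.66) = 7.62 mA.

Saturation; I_D = 7.62 mA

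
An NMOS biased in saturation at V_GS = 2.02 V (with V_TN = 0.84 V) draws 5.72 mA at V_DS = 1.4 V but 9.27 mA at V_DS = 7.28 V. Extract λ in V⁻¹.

With V_GS fixed, I_D ∝ (1 + λ V_DS) in saturation, so I_D2/I_D1 = (1 + λ V_DS2)/(1 + λ V_DS1).
9.27/5.72 = 1.621 = (1 + 7.28 λ)/(1 + 1.4 λ).
Solving: λ (I_D1 V_DS2 − I_D2 V_DS1) = I_D2 − I_D1, so λ = (9.27 − 5.72) / (5.72 × 7.28 − 9.27 × 1.4) = 3.55 / 28.7 = 0.124 V⁻¹.

λ = 0.124 V⁻¹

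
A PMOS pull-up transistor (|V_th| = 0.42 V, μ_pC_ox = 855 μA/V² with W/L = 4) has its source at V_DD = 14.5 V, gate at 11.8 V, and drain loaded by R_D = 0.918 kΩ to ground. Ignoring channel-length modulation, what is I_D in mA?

V_SG = V_DD − V_G = 14.5 − 11.8 = 2.7 V, so V_ov = 2.7 − 0.42 = 2.28 V.
k_p = μ_pC_ox · (W/L) = 3.42 mA/V².
Assume saturation: I_D = ½ k_p V_ov² = 0.5 × 3.42 × 2.28² = 8.89 mA, giving V_SD = V_DD − I_D R_D = 14.5 − 8.89 × 0.918 = 6.34 V.
V_SD = 6.34 V ≥ V_ov = 2.28 V, confirming saturation.

I_D = 8.89 mA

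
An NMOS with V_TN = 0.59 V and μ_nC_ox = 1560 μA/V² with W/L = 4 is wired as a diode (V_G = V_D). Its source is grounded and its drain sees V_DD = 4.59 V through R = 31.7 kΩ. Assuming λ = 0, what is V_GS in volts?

With gate tied to drain, V_GS = V_DS ≥ V_GS − V_TN, so the device is in saturation.
k_n = μ_nC_ox · (W/L) = 6.24 mA/V².
KCL at the drain: ½ k_n (V_GS − V_TN)² = (V_DD − V_GS)/R.
Let x = V_GS − 0.59. Then 98.9 x² + x − 4 = 0, giving x = 0.196 V (positive root), so V_GS = 0.786 V.
I_D = (V_DD − V_GS)/R = (4.59 − 0.786) / 31.7 = 0.12 mA.

V_GS = 0.786 V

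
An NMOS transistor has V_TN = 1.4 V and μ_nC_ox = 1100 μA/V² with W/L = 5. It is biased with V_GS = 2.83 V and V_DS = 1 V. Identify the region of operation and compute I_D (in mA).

Triode; I_D = 5.12 mA

k_n = μ_nC_ox · (W/L) = 5.5 mA/V².
V_ov = V_GS − V_TN = 2.83 − 1.4 = 1.43 V.
Since V_DS = 1 V < V_ov = 1.43 V, the device is in the triode region.
I_D = k_n [V_ov · V_DS − ½ V_DS²] = 5.5 × [1.43 × 1 − 0.5 × 1²] = 5.12 mA.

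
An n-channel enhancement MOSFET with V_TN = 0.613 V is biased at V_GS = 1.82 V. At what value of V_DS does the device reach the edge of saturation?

V_DS,sat = 1.21 V

The boundary between triode and saturation is V_DS = V_GS − V_TN = V_ov.
V_ov = 1.82 − 0.613 = 1.21 V.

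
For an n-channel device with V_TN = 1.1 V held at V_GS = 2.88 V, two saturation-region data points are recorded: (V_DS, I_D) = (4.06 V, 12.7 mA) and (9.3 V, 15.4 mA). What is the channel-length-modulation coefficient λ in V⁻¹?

With V_GS fixed, I_D ∝ (1 + λ V_DS) in saturation, so I_D2/I_D1 = (1 + λ V_DS2)/(1 + λ V_DS1).
15.4/12.7 = 1.213 = (1 + 9.3 λ)/(1 + 4.06 λ).
Solving: λ (I_D1 V_DS2 − I_D2 V_DS1) = I_D2 − I_D1, so λ = (15.4 − 12.7) / (12.7 × 9.3 − 15.4 × 4.06) = 2.7 / 55.6 = 0.0486 V⁻¹.

λ = 0.0486 V⁻¹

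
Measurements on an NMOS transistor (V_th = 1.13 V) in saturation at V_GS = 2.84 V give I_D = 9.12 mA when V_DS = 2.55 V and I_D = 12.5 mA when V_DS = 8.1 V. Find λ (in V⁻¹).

With V_GS fixed, I_D ∝ (1 + λ V_DS) in saturation, so I_D2/I_D1 = (1 + λ V_DS2)/(1 + λ V_DS1).
12.5/9.12 = 1.371 = (1 + 8.1 λ)/(1 + 2.55 λ).
Solving: λ (I_D1 V_DS2 − I_D2 V_DS1) = I_D2 − I_D1, so λ = (12.5 − 9.12) / (9.12 × 8.1 − 12.5 × 2.55) = 3.38 / 42 = 0.0805 V⁻¹.

λ = 0.0805 V⁻¹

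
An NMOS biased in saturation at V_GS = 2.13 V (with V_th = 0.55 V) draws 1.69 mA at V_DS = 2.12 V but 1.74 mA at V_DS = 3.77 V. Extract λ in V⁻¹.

With V_GS fixed, I_D ∝ (1 + λ V_DS) in saturation, so I_D2/I_D1 = (1 + λ V_DS2)/(1 + λ V_DS1).
1.74/1.69 = 1.03 = (1 + 3.77 λ)/(1 + 2.12 λ).
Solving: λ (I_D1 V_DS2 − I_D2 V_DS1) = I_D2 − I_D1, so λ = (1.74 − 1.69) / (1.69 × 3.77 − 1.74 × 2.12) = 0.05 / 2.68 = 0.0186 V⁻¹.

λ = 0.0186 V⁻¹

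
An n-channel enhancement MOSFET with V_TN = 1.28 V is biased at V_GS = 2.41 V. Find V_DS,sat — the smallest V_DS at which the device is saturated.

V_DS,sat = 1.13 V

The boundary between triode and saturation is V_DS = V_GS − V_TN = V_ov.
V_ov = 2.41 − 1.28 = 1.13 V.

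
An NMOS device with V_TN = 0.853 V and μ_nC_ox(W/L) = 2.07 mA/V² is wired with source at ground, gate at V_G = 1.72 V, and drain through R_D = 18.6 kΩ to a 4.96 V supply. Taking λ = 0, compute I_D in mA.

V_GS = V_G = 1.72 V, so V_ov = 1.72 − 0.853 = 0.867 V.
Assume saturation: I_D = ½ k_n V_ov² = 0.5 × 2.07 × 0.867² = 0.778 mA, giving V_DS = V_DD − I_D R_D = 4.96 − 0.778 × 18.6 = -9.51 V.
But -9.51 V < V_ov = 0.867 V, so the device is actually in triode.
In triode I_D = k_n[V_ov V_DS − ½ V_DS²] and I_D = (V_DD − V_DS)/R_D. Equating: 19.3 V_DS² − 34.38 V_DS + 4.96 = 0, giving V_DS = 0.158 V (the root below V_ov).
I_D = (4.96 − 0.158) / 18.6 = 0.258 mA.

I_D = 0.258 mA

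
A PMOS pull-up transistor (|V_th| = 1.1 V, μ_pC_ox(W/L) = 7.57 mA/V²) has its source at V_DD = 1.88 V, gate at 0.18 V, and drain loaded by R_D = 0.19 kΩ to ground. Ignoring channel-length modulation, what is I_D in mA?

I_D = 1.36 mA

V_SG = V_DD − V_G = 1.88 − 0.18 = 1.7 V, so V_ov = 1.7 − 1.1 = 0.6 V.
Assume saturation: I_D = ½ k_p V_ov² = 0.5 × 7.57 × 0.6² = 1.36 mA, giving V_SD = V_DD − I_D R_D = 1.88 − 1.36 × 0.19 = 1.62 V.
V_SD = 1.62 V ≥ V_ov = 0.6 V, confirming saturation.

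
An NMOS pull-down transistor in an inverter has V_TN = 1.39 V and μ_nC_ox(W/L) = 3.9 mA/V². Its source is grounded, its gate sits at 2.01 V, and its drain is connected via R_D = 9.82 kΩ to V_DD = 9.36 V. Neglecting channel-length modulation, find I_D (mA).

V_GS = V_G = 2.01 V, so V_ov = 2.01 − 1.39 = 0.62 V.
Assume saturation: I_D = ½ k_n V_ov² = 0.5 × 3.9 × 0.62² = 0.75 mA, giving V_DS = V_DD − I_D R_D = 9.36 − 0.75 × 9.82 = 2 V.
V_DS = 2 V ≥ V_ov = 0.62 V, confirming saturation.

I_D = 0.750 mA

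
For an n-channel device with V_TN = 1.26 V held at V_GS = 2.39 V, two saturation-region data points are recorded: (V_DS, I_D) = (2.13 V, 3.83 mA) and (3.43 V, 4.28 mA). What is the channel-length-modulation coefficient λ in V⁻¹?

With V_GS fixed, I_D ∝ (1 + λ V_DS) in saturation, so I_D2/I_D1 = (1 + λ V_DS2)/(1 + λ V_DS1).
4.28/3.83 = 1.117 = (1 + 3.43 λ)/(1 + 2.13 λ).
Solving: λ (I_D1 V_DS2 − I_D2 V_DS1) = I_D2 − I_D1, so λ = (4.28 − 3.83) / (3.83 × 3.43 − 4.28 × 2.13) = 0.45 / 4.02 = 0.112 V⁻¹.

λ = 0.112 V⁻¹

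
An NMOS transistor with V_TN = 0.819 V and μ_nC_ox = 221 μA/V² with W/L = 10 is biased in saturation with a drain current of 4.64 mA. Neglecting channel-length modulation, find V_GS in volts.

V_GS = 2.87 V

k_n = μ_nC_ox · (W/L) = 2.21 mA/V².
In saturation I_D = ½ k_n (V_GS − V_TN)², so V_GS − V_TN = √(2 I_D / k_n) = √(2 × 4.64 / 2.21) = 2.05 V.
V_GS = 0.819 + 2.05 = 2.87 V.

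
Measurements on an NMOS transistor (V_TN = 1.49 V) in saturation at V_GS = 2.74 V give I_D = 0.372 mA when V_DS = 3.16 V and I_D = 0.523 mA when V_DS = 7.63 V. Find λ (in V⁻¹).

λ = 0.127 V⁻¹

With V_GS fixed, I_D ∝ (1 + λ V_DS) in saturation, so I_D2/I_D1 = (1 + λ V_DS2)/(1 + λ V_DS1).
0.523/0.372 = 1.406 = (1 + 7.63 λ)/(1 + 3.16 λ).
Solving: λ (I_D1 V_DS2 − I_D2 V_DS1) = I_D2 − I_D1, so λ = (0.523 − 0.372) / (0.372 × 7.63 − 0.523 × 3.16) = 0.151 / 1.19 = 0.127 V⁻¹.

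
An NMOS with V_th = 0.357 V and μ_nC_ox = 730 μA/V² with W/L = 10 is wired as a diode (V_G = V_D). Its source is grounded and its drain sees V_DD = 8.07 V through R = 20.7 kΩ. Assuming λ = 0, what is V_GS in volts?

With gate tied to drain, V_GS = V_DS ≥ V_GS − V_th, so the device is in saturation.
k_n = μ_nC_ox · (W/L) = 7.3 mA/V².
KCL at the drain: ½ k_n (V_GS − V_th)² = (V_DD − V_GS)/R.
Let x = V_GS − 0.357. Then 75.6 x² + x − 7.713 = 0, giving x = 0.313 V (positive root), so V_GS = 0.67 V.
I_D = (V_DD − V_GS)/R = (8.07 − 0.67) / 20.7 = 0.357 mA.

V_GS = 0.670 V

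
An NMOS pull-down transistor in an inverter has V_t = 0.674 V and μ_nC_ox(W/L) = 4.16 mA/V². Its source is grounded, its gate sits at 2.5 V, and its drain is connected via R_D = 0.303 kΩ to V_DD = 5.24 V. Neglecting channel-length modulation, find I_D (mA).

I_D = 6.94 mA

V_GS = V_G = 2.5 V, so V_ov = 2.5 − 0.674 = 1.83 V.
Assume saturation: I_D = ½ k_n V_ov² = 0.5 × 4.16 × 1.83² = 6.94 mA, giving V_DS = V_DD − I_D R_D = 5.24 − 6.94 × 0.303 = 3.14 V.
V_DS = 3.14 V ≥ V_ov = 1.83 V, confirming saturation.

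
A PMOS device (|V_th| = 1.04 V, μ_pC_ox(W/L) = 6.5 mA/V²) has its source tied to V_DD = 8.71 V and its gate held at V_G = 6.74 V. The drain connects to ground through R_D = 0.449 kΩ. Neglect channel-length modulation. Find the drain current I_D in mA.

V_SG = V_DD − V_G = 8.71 − 6.74 = 1.97 V, so V_ov = 1.97 − 1.04 = 0.93 V.
Assume saturation: I_D = ½ k_p V_ov² = 0.5 × 6.5 × 0.93² = 2.81 mA, giving V_SD = V_DD − I_D R_D = 8.71 − 2.81 × 0.449 = 7.45 V.
V_SD = 7.45 V ≥ V_ov = 0.93 V, confirming saturation.

I_D = 2.81 mA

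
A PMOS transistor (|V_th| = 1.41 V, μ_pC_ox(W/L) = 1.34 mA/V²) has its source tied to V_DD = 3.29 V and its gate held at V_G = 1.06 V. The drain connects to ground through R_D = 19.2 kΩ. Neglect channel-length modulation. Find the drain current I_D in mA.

I_D = 0.163 mA

V_SG = V_DD − V_G = 3.29 − 1.06 = 2.23 V, so V_ov = 2.23 − 1.41 = 0.82 V.
Assume saturation: I_D = ½ k_p V_ov² = 0.5 × 1.34 × 0.82² = 0.451 mA, giving V_SD = V_DD − I_D R_D = 3.29 − 0.451 × 19.2 = -5.36 V.
But -5.36 V < V_ov = 0.82 V, so the device is actually in triode.
In triode I_D = k_p[V_ov V_SD − ½ V_SD²] and I_D = (V_DD − V_SD)/R_D. Equating: 12.9 V_SD² − 22.1 V_SD + 3.29 = 0, giving V_SD = 0.165 V (the root below V_ov).
I_D = (3.29 − 0.165) / 19.2 = 0.163 mA.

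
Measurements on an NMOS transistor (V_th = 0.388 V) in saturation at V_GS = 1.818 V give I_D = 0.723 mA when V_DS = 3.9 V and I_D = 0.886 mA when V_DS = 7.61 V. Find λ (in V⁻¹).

With V_GS fixed, I_D ∝ (1 + λ V_DS) in saturation, so I_D2/I_D1 = (1 + λ V_DS2)/(1 + λ V_DS1).
0.886/0.723 = 1.225 = (1 + 7.61 λ)/(1 + 3.9 λ).
Solving: λ (I_D1 V_DS2 − I_D2 V_DS1) = I_D2 − I_D1, so λ = (0.886 − 0.723) / (0.723 × 7.61 − 0.886 × 3.9) = 0.163 / 2.05 = 0.0796 V⁻¹.

λ = 0.0796 V⁻¹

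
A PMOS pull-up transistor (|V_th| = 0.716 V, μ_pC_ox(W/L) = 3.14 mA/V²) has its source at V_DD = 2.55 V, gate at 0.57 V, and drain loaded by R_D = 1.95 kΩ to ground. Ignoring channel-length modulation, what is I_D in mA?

V_SG = V_DD − V_G = 2.55 − 0.57 = 1.98 V, so V_ov = 1.98 − 0.716 = 1.26 V.
Assume saturation: I_D = ½ k_p V_ov² = 0.5 × 3.14 × 1.26² = 2.51 mA, giving V_SD = V_DD − I_D R_D = 2.55 − 2.51 × 1.95 = -2.34 V.
But -2.34 V < V_ov = 1.26 V, so the device is actually in triode.
In triode I_D = k_p[V_ov V_SD − ½ V_SD²] and I_D = (V_DD − V_SD)/R_D. Equating: 3.06 V_SD² − 8.739 V_SD + 2.55 = 0, giving V_SD = 0.33 V (the root below V_ov).
I_D = (2.55 − 0.33) / 1.95 = 1.14 mA.

I_D = 1.14 mA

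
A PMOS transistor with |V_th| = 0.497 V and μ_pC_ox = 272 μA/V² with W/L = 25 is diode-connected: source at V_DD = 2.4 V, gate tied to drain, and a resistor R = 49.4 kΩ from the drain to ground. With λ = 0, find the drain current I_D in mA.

With gate tied to drain, V_SG = V_SD ≥ V_SG − |V_th|, so the device is in saturation.
k_p = μ_pC_ox · (W/L) = 6.8 mA/V².
KCL at the drain: ½ k_p (V_SG − |V_th|)² = (V_DD − V_SG)/R.
Let x = V_SG − 0.497. Then 168 x² + x − 1.903 = 0, giving x = 0.104 V (positive root), so V_SG = 0.601 V.
I_D = (V_DD − V_SG)/R = (2.4 − 0.601) / 49.4 = 0.0364 mA.

I_D = 0.0364 mA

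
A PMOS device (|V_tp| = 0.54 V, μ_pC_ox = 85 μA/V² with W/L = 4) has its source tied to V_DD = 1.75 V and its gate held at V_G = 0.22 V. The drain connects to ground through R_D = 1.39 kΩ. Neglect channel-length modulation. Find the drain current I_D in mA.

I_D = 0.167 mA

V_SG = V_DD − V_G = 1.75 − 0.22 = 1.53 V, so V_ov = 1.53 − 0.54 = 0.99 V.
k_p = μ_pC_ox · (W/L) = 0.34 mA/V².
Assume saturation: I_D = ½ k_p V_ov² = 0.5 × 0.34 × 0.99² = 0.167 mA, giving V_SD = V_DD − I_D R_D = 1.75 − 0.167 × 1.39 = 1.52 V.
V_SD = 1.52 V ≥ V_ov = 0.99 V, confirming saturation.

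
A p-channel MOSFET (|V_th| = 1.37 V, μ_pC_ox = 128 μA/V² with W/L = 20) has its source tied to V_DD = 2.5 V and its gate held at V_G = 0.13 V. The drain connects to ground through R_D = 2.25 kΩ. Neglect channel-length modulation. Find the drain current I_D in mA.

V_SG = V_DD − V_G = 2.5 − 0.13 = 2.37 V, so V_ov = 2.37 − 1.37 = 1 V.
k_p = μ_pC_ox · (W/L) = 2.56 mA/V².
Assume saturation: I_D = ½ k_p V_ov² = 0.5 × 2.56 × 1² = 1.28 mA, giving V_SD = V_DD − I_D R_D = 2.5 − 1.28 × 2.25 = -0.38 V.
But -0.38 V < V_ov = 1 V, so the device is actually in triode.
In triode I_D = k_p[V_ov V_SD − ½ V_SD²] and I_D = (V_DD − V_SD)/R_D. Equating: 2.88 V_SD² − 6.76 V_SD + 2.5 = 0, giving V_SD = 0.46 V (the root below V_ov).
I_D = (2.5 − 0.46) / 2.25 = 0.907 mA.

I_D = 0.907 mA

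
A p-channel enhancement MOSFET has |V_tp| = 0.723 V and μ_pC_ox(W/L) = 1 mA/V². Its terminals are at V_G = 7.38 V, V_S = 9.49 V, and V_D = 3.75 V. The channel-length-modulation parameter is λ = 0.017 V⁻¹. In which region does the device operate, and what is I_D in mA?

Saturation; I_D = 1.06 mA

V_SG = V_S − V_G = 9.49 − 7.38 = 2.11 V; V_SD = V_S − V_D = 9.49 − 3.75 = 5.74 V.
V_ov = V_SG − |V_tp| = 2.11 − 0.723 = 1.39 V.
Since V_SD = 5.74 V ≥ V_ov = 1.39 V, the device is in saturation.
I_D = ½ k_p V_ov² (1 + λ V_SD) = 0.5 × 1 × 1.39² × (1 + 0.017 × 5.74) = 1.06 mA.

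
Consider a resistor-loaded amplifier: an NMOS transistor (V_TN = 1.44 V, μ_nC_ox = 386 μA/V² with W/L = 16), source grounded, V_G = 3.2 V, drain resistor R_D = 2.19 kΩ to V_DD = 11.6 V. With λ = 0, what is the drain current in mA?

V_GS = V_G = 3.2 V, so V_ov = 3.2 − 1.44 = 1.76 V.
k_n = μ_nC_ox · (W/L) = 6.176 mA/V².
Assume saturation: I_D = ½ k_n V_ov² = 0.5 × 6.176 × 1.76² = 9.57 mA, giving V_DS = V_DD − I_D R_D = 11.6 − 9.57 × 2.19 = -9.35 V.
But -9.35 V < V_ov = 1.76 V, so the device is actually in triode.
In triode I_D = k_n[V_ov V_DS − ½ V_DS²] and I_D = (V_DD − V_DS)/R_D. Equating: 6.76 V_DS² − 24.8 V_DS + 11.6 = 0, giving V_DS = 0.55 V (the root below V_ov).
I_D = (11.6 − 0.55) / 2.19 = 5.05 mA.

I_D = 5.05 mA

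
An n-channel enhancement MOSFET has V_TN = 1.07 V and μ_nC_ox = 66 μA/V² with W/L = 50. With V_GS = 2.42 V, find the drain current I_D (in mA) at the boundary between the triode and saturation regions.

At the boundary V_DS = V_ov = V_GS − V_TN = 2.42 − 1.07 = 1.35 V.
k_n = μ_nC_ox · (W/L) = 3.3 mA/V².
I_D = ½ k_n V_ov² = 0.5 × 3.3 × 1.35² = 3.01 mA.

I_D = 3.01 mA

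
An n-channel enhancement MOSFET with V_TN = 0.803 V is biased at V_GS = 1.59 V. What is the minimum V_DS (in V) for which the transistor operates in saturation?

V_DS,sat = 0.787 V

The boundary between triode and saturation is V_DS = V_GS − V_TN = V_ov.
V_ov = 1.59 − 0.803 = 0.787 V.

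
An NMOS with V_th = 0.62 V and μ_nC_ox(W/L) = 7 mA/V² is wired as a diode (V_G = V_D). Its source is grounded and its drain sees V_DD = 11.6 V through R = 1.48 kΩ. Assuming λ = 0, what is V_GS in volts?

V_GS = 1.98 V

With gate tied to drain, V_GS = V_DS ≥ V_GS − V_th, so the device is in saturation.
KCL at the drain: ½ k_n (V_GS − V_th)² = (V_DD − V_GS)/R.
Let x = V_GS − 0.62. Then 5.18 x² + x − 10.98 = 0, giving x = 1.36 V (positive root), so V_GS = 1.98 V.
I_D = (V_DD − V_GS)/R = (11.6 − 1.98) / 1.48 = 6.5 mA.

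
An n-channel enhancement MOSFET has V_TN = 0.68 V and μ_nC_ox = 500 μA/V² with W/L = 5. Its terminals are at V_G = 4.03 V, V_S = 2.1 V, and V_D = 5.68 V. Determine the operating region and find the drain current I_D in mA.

Saturation; I_D = 1.95 mA

V_GS = V_G − V_S = 4.03 − 2.1 = 1.93 V; V_DS = V_D − V_S = 5.68 − 2.1 = 3.58 V.
k_n = μ_nC_ox · (W/L) = 2.5 mA/V².
V_ov = V_GS − V_TN = 1.93 − 0.68 = 1.25 V.
Since V_DS = 3.58 V ≥ V_ov = 1.25 V, the device is in saturation.
I_D = ½ k_n V_ov² = 0.5 × 2.5 × 1.25² = 1.95 mA.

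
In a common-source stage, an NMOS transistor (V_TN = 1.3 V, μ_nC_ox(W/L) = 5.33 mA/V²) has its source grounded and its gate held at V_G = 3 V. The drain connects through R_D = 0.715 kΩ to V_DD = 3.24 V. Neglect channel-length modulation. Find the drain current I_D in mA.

I_D = 3.84 mA

V_GS = V_G = 3 V, so V_ov = 3 − 1.3 = 1.7 V.
Assume saturation: I_D = ½ k_n V_ov² = 0.5 × 5.33 × 1.7² = 7.7 mA, giving V_DS = V_DD − I_D R_D = 3.24 − 7.7 × 0.715 = -2.27 V.
But -2.27 V < V_ov = 1.7 V, so the device is actually in triode.
In triode I_D = k_n[V_ov V_DS − ½ V_DS²] and I_D = (V_DD − V_DS)/R_D. Equating: 1.91 V_DS² − 7.479 V_DS + 3.24 = 0, giving V_DS = 0.496 V (the root below V_ov).
I_D = (3.24 − 0.496) / 0.715 = 3.84 mA.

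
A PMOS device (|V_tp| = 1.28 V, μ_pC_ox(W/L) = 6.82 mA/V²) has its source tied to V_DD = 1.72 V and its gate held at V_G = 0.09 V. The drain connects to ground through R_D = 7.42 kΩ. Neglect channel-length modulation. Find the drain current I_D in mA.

I_D = 0.217 mA

V_SG = V_DD − V_G = 1.72 − 0.09 = 1.63 V, so V_ov = 1.63 − 1.28 = 0.35 V.
Assume saturation: I_D = ½ k_p V_ov² = 0.5 × 6.82 × 0.35² = 0.418 mA, giving V_SD = V_DD − I_D R_D = 1.72 − 0.418 × 7.42 = -1.38 V.
But -1.38 V < V_ov = 0.35 V, so the device is actually in triode.
In triode I_D = k_p[V_ov V_SD − ½ V_SD²] and I_D = (V_DD − V_SD)/R_D. Equating: 25.3 V_SD² − 18.71 V_SD + 1.72 = 0, giving V_SD = 0.108 V (the root below V_ov).
I_D = (1.72 − 0.108) / 7.42 = 0.217 mA.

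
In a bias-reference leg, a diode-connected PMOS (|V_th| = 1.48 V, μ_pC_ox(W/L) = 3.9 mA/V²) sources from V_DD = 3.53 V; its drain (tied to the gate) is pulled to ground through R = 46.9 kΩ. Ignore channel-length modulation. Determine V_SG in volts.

V_SG = 1.62 V

With gate tied to drain, V_SG = V_SD ≥ V_SG − |V_th|, so the device is in saturation.
KCL at the drain: ½ k_p (V_SG − |V_th|)² = (V_DD − V_SG)/R.
Let x = V_SG − 1.48. Then 91.5 x² + x − 2.05 = 0, giving x = 0.144 V (positive root), so V_SG = 1.62 V.
I_D = (V_DD − V_SG)/R = (3.53 − 1.62) / 46.9 = 0.0406 mA.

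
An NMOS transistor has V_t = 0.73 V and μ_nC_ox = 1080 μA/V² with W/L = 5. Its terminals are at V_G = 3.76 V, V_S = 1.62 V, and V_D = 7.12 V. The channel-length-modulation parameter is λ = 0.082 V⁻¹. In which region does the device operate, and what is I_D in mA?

V_GS = V_G − V_S = 3.76 − 1.62 = 2.14 V; V_DS = V_D − V_S = 7.12 − 1.62 = 5.5 V.
k_n = μ_nC_ox · (W/L) = 5.4 mA/V².
V_ov = V_GS − V_t = 2.14 − 0.73 = 1.41 V.
Since V_DS = 5.5 V ≥ V_ov = 1.41 V, the device is in saturation.
I_D = ½ k_n V_ov² (1 + λ V_DS) = 0.5 × 5.4 × 1.41² × (1 + 0.082 × 5.5) = 7.79 mA.

Saturation; I_D = 7.79 mA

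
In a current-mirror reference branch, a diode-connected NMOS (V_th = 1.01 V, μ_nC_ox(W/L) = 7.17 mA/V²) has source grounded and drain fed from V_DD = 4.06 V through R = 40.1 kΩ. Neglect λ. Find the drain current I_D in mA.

With gate tied to drain, V_GS = V_DS ≥ V_GS − V_th, so the device is in saturation.
KCL at the drain: ½ k_n (V_GS − V_th)² = (V_DD − V_GS)/R.
Let x = V_GS − 1.01. Then 144 x² + x − 3.05 = 0, giving x = 0.142 V (positive root), so V_GS = 1.15 V.
I_D = (V_DD − V_GS)/R = (4.06 − 1.15) / 40.1 = 0.0725 mA.

I_D = 0.0725 mA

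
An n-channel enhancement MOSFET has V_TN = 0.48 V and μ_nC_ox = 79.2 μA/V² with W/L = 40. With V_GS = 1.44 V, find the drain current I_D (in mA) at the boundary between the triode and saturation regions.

At the boundary V_DS = V_ov = V_GS − V_TN = 1.44 − 0.48 = 0.96 V.
k_n = μ_nC_ox · (W/L) = 3.168 mA/V².
I_D = ½ k_n V_ov² = 0.5 × 3.168 × 0.96² = 1.46 mA.

I_D = 1.46 mA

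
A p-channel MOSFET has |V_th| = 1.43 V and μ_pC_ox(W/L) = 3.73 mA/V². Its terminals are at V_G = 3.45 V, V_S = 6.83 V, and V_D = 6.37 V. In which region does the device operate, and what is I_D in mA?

Triode; I_D = 2.95 mA

V_SG = V_S − V_G = 6.83 − 3.45 = 3.38 V; V_SD = V_S − V_D = 6.83 − 6.37 = 0.46 V.
V_ov = V_SG − |V_th| = 3.38 − 1.43 = 1.95 V.
Since V_SD = 0.46 V < V_ov = 1.95 V, the device is in the triode region.
I_D = k_p [V_ov · V_SD − ½ V_SD²] = 3.73 × [1.95 × 0.46 − 0.5 × 0.46²] = 2.95 mA.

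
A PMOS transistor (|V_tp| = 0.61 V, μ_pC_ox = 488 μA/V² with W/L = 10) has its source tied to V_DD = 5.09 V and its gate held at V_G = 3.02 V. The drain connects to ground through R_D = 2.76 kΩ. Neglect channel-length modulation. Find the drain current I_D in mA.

I_D = 1.75 mA

V_SG = V_DD − V_G = 5.09 − 3.02 = 2.07 V, so V_ov = 2.07 − 0.61 = 1.46 V.
k_p = μ_pC_ox · (W/L) = 4.88 mA/V².
Assume saturation: I_D = ½ k_p V_ov² = 0.5 × 4.88 × 1.46² = 5.2 mA, giving V_SD = V_DD − I_D R_D = 5.09 − 5.2 × 2.76 = -9.27 V.
But -9.27 V < V_ov = 1.46 V, so the device is actually in triode.
In triode I_D = k_p[V_ov V_SD − ½ V_SD²] and I_D = (V_DD − V_SD)/R_D. Equating: 6.73 V_SD² − 20.66 V_SD + 5.09 = 0, giving V_SD = 0.27 V (the root below V_ov).
I_D = (5.09 − 0.27) / 2.76 = 1.75 mA.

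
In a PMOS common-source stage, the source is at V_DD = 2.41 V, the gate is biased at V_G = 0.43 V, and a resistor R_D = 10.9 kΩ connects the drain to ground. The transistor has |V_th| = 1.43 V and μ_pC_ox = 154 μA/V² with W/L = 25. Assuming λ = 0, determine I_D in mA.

V_SG = V_DD − V_G = 2.41 − 0.43 = 1.98 V, so V_ov = 1.98 − 1.43 = 0.55 V.
k_p = μ_pC_ox · (W/L) = 3.85 mA/V².
Assume saturation: I_D = ½ k_p V_ov² = 0.5 × 3.85 × 0.55² = 0.582 mA, giving V_SD = V_DD − I_D R_D = 2.41 − 0.582 × 10.9 = -3.94 V.
But -3.94 V < V_ov = 0.55 V, so the device is actually in triode.
In triode I_D = k_p[V_ov V_SD − ½ V_SD²] and I_D = (V_DD − V_SD)/R_D. Equating: 21 V_SD² − 24.08 V_SD + 2.41 = 0, giving V_SD = 0.111 V (the root below V_ov).
I_D = (2.41 − 0.111) / 10.9 = 0.211 mA.

I_D = 0.211 mA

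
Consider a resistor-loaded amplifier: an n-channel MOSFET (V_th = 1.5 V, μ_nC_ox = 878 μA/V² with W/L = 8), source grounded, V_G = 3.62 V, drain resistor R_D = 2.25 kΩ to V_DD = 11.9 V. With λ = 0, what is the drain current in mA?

V_GS = V_G = 3.62 V, so V_ov = 3.62 − 1.5 = 2.12 V.
k_n = μ_nC_ox · (W/L) = 7.024 mA/V².
Assume saturation: I_D = ½ k_n V_ov² = 0.5 × 7.024 × 2.12² = 15.8 mA, giving V_DS = V_DD − I_D R_D = 11.9 − 15.8 × 2.25 = -23.6 V.
But -23.6 V < V_ov = 2.12 V, so the device is actually in triode.
In triode I_D = k_n[V_ov V_DS − ½ V_DS²] and I_D = (V_DD − V_DS)/R_D. Equating: 7.9 V_DS² − 34.5 V_DS + 11.9 = 0, giving V_DS = 0.378 V (the root below V_ov).
I_D = (11.9 − 0.378) / 2.25 = 5.12 mA.

I_D = 5.12 mA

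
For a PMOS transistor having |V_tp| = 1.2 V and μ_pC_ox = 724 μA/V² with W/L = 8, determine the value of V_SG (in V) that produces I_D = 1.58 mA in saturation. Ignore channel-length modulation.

k_p = μ_pC_ox · (W/L) = 5.792 mA/V².
In saturation I_D = ½ k_p (V_SG − |V_tp|)², so V_SG − |V_tp| = √(2 I_D / k_p) = √(2 × 1.58 / 5.792) = 0.739 V.
V_SG = 1.2 + 0.739 = 1.94 V.

V_SG = 1.94 V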